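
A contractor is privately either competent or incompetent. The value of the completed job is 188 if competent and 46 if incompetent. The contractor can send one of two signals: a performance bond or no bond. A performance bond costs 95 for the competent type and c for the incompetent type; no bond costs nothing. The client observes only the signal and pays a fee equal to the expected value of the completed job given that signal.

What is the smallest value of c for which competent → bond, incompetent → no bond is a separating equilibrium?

Under separation: bond → competent (pays 188); no bond → incompetent (pays 46).
Competent: 188 − 95 = 93 ≥ 46 − 0 = 46. Holds regardless of c. ✓
Incompetent: 46 − 0 ≥ 188 − c, so c ≥ 188 − 46 = 142.

142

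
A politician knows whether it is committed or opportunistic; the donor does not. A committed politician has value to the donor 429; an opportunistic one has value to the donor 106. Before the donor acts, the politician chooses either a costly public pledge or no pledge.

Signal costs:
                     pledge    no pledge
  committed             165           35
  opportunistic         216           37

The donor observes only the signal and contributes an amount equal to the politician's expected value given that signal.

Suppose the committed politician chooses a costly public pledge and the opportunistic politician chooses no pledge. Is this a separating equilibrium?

If types separate, pledge earns payment 429 and no pledge earns 106.
Committed: pledge gives 429 − 165 = 264; no pledge gives 106 − 35 = 71. No deviation. ✓
Opportunistic: no pledge gives 106 − 37 = 69; pledge gives 429 − 216 = 213. Would deviate. ✗

No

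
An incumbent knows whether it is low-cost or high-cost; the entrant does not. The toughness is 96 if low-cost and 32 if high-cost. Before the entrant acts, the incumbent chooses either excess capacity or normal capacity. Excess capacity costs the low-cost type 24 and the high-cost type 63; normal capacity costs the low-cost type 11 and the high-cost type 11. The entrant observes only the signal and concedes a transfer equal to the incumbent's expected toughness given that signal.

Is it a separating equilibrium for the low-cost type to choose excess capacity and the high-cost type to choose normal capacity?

If types separate, excess capacity earns payment 96 and normal capacity earns 32.
Low-cost: excess capacity gives 96 − 24 = 72; normal capacity gives 32 − 11 = 21. No deviation. ✓
High-cost: normal capacity gives 32 − 11 = 21; excess capacity gives 96 − 63 = 33. Would deviate. ✗

No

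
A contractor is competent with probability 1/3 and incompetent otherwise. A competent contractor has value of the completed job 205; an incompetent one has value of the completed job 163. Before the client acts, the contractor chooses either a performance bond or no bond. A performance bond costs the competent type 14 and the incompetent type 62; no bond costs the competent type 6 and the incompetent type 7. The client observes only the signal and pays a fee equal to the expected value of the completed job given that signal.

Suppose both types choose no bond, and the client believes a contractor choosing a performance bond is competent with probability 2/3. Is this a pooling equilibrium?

At the pooled signal (no bond) the client holds the prior 1/3 and pays 1/3·205 + 2/3·163 = 177. Off-path (bond) belief 2/3 gives 2/3·205 + 1/3·163 = 191.
Competent: no bond gives 177 − 6 = 171; bond gives 191 − 14 = 177. Deviates. ✗
Incompetent: no bond gives 177 − 7 = 170; bond gives 191 − 62 = 129. Stays. ✓

No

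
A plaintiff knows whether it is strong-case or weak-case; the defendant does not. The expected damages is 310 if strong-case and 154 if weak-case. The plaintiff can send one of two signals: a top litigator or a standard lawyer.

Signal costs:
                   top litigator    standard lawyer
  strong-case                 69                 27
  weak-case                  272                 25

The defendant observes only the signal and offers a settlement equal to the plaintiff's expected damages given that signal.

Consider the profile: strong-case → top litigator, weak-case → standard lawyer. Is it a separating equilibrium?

If types separate, top litigator earns payment 310 and standard lawyer earns 154.
Strong-case: top litigator gives 310 − 69 = 241; standard lawyer gives 154 − 27 = 127. No deviation. ✓
Weak-case: standard lawyer gives 154 − 25 = 129; top litigator gives 310 − 272 = 38. No deviation. ✓
Neither type gains from mimicking the other.

Yes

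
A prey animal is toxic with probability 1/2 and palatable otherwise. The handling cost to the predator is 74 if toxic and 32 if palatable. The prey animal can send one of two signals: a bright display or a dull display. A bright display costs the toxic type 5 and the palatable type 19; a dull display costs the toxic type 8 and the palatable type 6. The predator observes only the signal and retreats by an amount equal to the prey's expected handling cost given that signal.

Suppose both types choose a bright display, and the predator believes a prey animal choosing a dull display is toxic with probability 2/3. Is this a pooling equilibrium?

At the pooled signal (bright display) the predator holds the prior 1/2 and pays 1/2·74 + 1/2·32 = 53. Off-path (dull display) belief 2/3 gives 2/3·74 + 1/3·32 = 60.
Toxic: bright display gives 53 − 5 = 48; dull display gives 60 − 8 = 52. Deviates. ✗
Palatable: bright display gives 53 − 19 = 34; dull display gives 60 − 6 = 54. Deviates. ✗

No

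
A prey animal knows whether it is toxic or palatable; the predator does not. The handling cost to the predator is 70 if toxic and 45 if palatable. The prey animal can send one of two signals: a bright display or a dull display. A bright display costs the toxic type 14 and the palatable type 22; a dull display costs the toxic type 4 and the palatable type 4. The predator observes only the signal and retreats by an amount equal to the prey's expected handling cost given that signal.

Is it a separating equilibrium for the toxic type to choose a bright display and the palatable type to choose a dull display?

No

If types separate, bright display earns payment 70 and dull display earns 45.
Toxic: bright display gives 70 − 14 = 56; dull display gives 45 − 4 = 41. No deviation. ✓
Palatable: dull display gives 45 − 4 = 41; bright display gives 70 − 22 = 48. Would deviate. ✗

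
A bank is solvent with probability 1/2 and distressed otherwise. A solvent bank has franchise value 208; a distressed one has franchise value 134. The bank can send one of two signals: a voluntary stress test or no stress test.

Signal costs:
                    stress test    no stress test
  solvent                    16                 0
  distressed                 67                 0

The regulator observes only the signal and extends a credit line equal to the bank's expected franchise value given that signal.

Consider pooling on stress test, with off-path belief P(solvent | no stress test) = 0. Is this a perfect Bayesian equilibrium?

At the pooled signal (stress test) the regulator holds the prior 1/2 and pays 1/2·208 + 1/2·134 = 171. Off-path (no stress test) belief 0 gives 0·208 + 1·134 = 134.
Solvent: stress test gives 171 − 16 = 155; no stress test gives 134 − 0 = 134. Stays. ✓
Distressed: stress test gives 171 − 67 = 104; no stress test gives 134 − 0 = 134. Deviates. ✗

No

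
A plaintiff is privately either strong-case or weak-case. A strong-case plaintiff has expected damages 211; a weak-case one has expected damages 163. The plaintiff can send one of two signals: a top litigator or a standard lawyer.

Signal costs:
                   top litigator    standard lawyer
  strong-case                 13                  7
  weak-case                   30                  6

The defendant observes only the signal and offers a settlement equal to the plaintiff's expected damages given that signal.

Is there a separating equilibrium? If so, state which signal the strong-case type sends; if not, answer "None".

Try strong-case → top litigator, weak-case → standard lawyer:
  If types separate, top litigator earns payment 211 and standard lawyer earns 163.
  Strong-case: top litigator gives 211 − 13 = 198; standard lawyer gives 163 − 7 = 156. No deviation. ✓
  Weak-case: standard lawyer gives 163 − 6 = 157; top litigator gives 211 − 30 = 181. Would deviate. ✗
Try strong-case → standard lawyer, weak-case → top litigator:
  If types separate, standard lawyer earns payment 211 and top litigator earns 163.
  Strong-case: standard lawyer gives 211 − 7 = 204; top litigator gives 163 − 13 = 150. No deviation. ✓
  Weak-case: top litigator gives 163 − 30 = 133; standard lawyer gives 211 − 6 = 205. Would deviate. ✗
Neither assignment is incentive-compatible.

None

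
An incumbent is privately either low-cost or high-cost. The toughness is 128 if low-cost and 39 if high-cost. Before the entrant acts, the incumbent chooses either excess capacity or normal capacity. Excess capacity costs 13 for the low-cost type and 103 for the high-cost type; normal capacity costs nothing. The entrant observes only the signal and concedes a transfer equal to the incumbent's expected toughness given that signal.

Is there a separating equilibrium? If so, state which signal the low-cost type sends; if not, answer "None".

excess capacity

Try low-cost → excess capacity, high-cost → normal capacity:
  If types separate, excess capacity earns payment 128 and normal capacity earns 39.
  Low-cost: excess capacity gives 128 − 13 = 115; normal capacity gives 39 − 0 = 39. No deviation. ✓
  High-cost: normal capacity gives 39 − 0 = 39; excess capacity gives 128 − 103 = 25. No deviation. ✓
Both hold — the low-cost type sends excess capacity.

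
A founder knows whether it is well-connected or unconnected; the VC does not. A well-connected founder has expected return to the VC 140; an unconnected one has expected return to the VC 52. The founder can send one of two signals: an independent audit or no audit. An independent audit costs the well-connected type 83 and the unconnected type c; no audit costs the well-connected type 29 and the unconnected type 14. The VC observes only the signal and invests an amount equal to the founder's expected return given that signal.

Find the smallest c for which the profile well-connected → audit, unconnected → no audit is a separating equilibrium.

102

Under separation: audit → well-connected (pays 140); no audit → unconnected (pays 52).
Well-connected: 140 − 83 = 57 ≥ 52 − 29 = 23. Holds regardless of c. ✓
Unconnected: 52 − 14 ≥ 140 − c, so c ≥ 140 − 38 = 102.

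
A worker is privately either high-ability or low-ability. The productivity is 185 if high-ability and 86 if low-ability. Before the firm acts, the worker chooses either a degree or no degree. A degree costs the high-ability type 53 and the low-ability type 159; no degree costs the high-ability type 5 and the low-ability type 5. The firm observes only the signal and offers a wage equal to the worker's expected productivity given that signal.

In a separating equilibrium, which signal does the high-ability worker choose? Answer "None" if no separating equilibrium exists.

degree

Try high-ability → degree, low-ability → no degree:
  If types separate, degree earns payment 185 and no degree earns 86.
  High-ability: degree gives 185 − 53 = 132; no degree gives 86 − 5 = 81. No deviation. ✓
  Low-ability: no degree gives 86 − 5 = 81; degree gives 185 − 159 = 26. No deviation. ✓
Both hold — the high-ability type sends degree.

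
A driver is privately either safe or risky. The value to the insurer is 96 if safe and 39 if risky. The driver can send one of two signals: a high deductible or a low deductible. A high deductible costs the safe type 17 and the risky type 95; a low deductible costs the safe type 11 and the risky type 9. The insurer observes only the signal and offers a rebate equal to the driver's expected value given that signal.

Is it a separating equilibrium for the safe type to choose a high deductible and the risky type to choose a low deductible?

Yes

If types separate, high deductible earns payment 96 and low deductible earns 39.
Safe: high deductible gives 96 − 17 = 79; low deductible gives 39 − 11 = 28. No deviation. ✓
Risky: low deductible gives 39 − 9 = 30; high deductible gives 96 − 95 = 1. No deviation. ✓
Neither type gains from mimicking the other.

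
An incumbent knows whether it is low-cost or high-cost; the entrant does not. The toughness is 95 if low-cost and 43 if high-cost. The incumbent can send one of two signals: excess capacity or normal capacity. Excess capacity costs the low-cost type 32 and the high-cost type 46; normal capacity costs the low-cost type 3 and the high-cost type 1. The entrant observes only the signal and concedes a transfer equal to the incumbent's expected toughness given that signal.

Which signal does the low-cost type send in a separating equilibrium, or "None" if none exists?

Try low-cost → excess capacity, high-cost → normal capacity:
  If types separate, excess capacity earns payment 95 and normal capacity earns 43.
  Low-cost: excess capacity gives 95 − 32 = 63; normal capacity gives 43 − 3 = 40. No deviation. ✓
  High-cost: normal capacity gives 43 − 1 = 42; excess capacity gives 95 − 46 = 49. Would deviate. ✗
Try low-cost → normal capacity, high-cost → excess capacity:
  If types separate, normal capacity earns payment 95 and excess capacity earns 43.
  Low-cost: normal capacity gives 95 − 3 = 92; excess capacity gives 43 − 32 = 11. No deviation. ✓
  High-cost: excess capacity gives 43 − 46 = -3; normal capacity gives 95 − 1 = 94. Would deviate. ✗
Neither assignment is incentive-compatible.

None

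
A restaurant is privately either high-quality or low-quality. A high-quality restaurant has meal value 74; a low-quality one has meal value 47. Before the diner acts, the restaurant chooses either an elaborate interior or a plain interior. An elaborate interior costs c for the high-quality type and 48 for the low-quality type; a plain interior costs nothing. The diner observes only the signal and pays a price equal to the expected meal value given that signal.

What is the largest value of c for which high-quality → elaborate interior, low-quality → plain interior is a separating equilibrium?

Under separation: elaborate interior → high-quality (pays 74); plain interior → low-quality (pays 47).
Low-quality: 47 − 0 = 47 ≥ 74 − 48 = 26. Holds regardless of c. ✓
High-quality: 74 − c ≥ 47 − 0, so c ≤ 74 − 47 = 27.

27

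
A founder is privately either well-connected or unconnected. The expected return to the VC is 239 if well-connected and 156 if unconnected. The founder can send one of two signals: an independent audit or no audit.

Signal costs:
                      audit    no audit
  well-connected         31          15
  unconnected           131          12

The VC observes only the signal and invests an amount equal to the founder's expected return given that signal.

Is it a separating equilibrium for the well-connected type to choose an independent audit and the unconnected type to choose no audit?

If types separate, audit earns payment 239 and no audit earns 156.
Well-connected: audit gives 239 − 31 = 208; no audit gives 156 − 15 = 141. No deviation. ✓
Unconnected: no audit gives 156 − 12 = 144; audit gives 239 − 131 = 108. No deviation. ✓
Both incentive constraints hold.

Yes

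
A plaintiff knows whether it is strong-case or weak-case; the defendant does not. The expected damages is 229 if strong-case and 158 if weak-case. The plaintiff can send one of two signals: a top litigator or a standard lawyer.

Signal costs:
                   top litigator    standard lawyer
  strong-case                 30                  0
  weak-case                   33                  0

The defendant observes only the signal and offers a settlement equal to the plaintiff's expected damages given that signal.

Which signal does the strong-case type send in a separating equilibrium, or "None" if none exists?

Try strong-case → top litigator, weak-case → standard lawyer:
  If types separate, top litigator earns payment 229 and standard lawyer earns 158.
  Strong-case: top litigator gives 229 − 30 = 199; standard lawyer gives 158 − 0 = 158. No deviation. ✓
  Weak-case: standard lawyer gives 158 − 0 = 158; top litigator gives 229 − 33 = 196. Would deviate. ✗
Try strong-case → standard lawyer, weak-case → top litigator:
  If types separate, standard lawyer earns payment 229 and top litigator earns 158.
  Strong-case: standard lawyer gives 229 − 0 = 229; top litigator gives 158 − 30 = 128. No deviation. ✓
  Weak-case: top litigator gives 158 − 33 = 125; standard lawyer gives 229 − 0 = 229. Would deviate. ✗
Neither assignment is incentive-compatible.

None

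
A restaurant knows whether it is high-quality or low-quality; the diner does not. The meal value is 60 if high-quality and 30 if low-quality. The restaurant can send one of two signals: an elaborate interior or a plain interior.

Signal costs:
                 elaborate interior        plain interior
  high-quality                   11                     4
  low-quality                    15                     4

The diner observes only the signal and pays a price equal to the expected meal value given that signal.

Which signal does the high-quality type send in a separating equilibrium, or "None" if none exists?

Try high-quality → elaborate interior, low-quality → plain interior:
  Under separation the diner infers type exactly: elaborate interior → high-quality (pays 60), plain interior → low-quality (pays 30).
  High-quality: elaborate interior gives 60 − 11 = 49; plain interior gives 30 − 4 = 26. No deviation. ✓
  Low-quality: plain interior gives 30 − 4 = 26; elaborate interior gives 60 − 15 = 45. Would deviate. ✗
Try high-quality → plain interior, low-quality → elaborate interior:
  Under separation the diner infers type exactly: plain interior → high-quality (pays 60), elaborate interior → low-quality (pays 30).
  High-quality: plain interior gives 60 − 4 = 56; elaborate interior gives 30 − 11 = 19. No deviation. ✓
  Low-quality: elaborate interior gives 30 − 15 = 15; plain interior gives 60 − 4 = 56. Would deviate. ✗
Neither assignment is incentive-compatible.

None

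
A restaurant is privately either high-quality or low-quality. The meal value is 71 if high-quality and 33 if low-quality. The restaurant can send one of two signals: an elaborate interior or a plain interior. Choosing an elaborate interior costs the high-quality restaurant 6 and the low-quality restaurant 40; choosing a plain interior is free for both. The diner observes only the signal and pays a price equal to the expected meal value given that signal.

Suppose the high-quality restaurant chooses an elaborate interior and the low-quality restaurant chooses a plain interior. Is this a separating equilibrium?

Yes

If types separate, elaborate interior earns payment 71 and plain interior earns 33.
High-quality: elaborate interior gives 71 − 6 = 65; plain interior gives 33 − 0 = 33. No deviation. ✓
Low-quality: plain interior gives 33 − 0 = 33; elaborate interior gives 71 − 40 = 31. No deviation. ✓
Both incentive constraints hold.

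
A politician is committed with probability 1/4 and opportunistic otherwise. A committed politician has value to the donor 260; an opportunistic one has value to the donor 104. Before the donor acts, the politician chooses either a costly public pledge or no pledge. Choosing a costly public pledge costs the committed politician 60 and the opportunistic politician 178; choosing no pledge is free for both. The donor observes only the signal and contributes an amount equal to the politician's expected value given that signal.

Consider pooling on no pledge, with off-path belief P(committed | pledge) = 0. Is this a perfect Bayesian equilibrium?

Yes

On the equilibrium path (no pledge) the donor holds the prior 1/4 and pays 1/4·260 + 3/4·104 = 143. Off-path (pledge) belief 0 gives 0·260 + 1·104 = 104.
Committed: no pledge gives 143 − 0 = 143; pledge gives 104 − 60 = 44. Stays. ✓
Opportunistic: no pledge gives 143 − 0 = 143; pledge gives 104 − 178 = -74. Stays. ✓
Beliefs are Bayes-consistent on-path and both types best-respond.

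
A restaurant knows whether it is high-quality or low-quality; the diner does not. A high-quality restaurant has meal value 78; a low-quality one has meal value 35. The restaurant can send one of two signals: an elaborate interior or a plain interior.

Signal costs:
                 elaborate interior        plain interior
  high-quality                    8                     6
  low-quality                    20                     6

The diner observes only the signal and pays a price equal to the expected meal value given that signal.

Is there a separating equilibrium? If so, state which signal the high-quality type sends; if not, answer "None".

Try high-quality → elaborate interior, low-quality → plain interior:
  If types separate, elaborate interior earns payment 78 and plain interior earns 35.
  High-quality: elaborate interior gives 78 − 8 = 70; plain interior gives 35 − 6 = 29. No deviation. ✓
  Low-quality: plain interior gives 35 − 6 = 29; elaborate interior gives 78 − 20 = 58. Would deviate. ✗
Try high-quality → plain interior, low-quality → elaborate interior:
  If types separate, plain interior earns payment 78 and elaborate interior earns 35.
  High-quality: plain interior gives 78 − 6 = 72; elaborate interior gives 35 − 8 = 27. No deviation. ✓
  Low-quality: elaborate interior gives 35 − 20 = 15; plain interior gives 78 − 6 = 72. Would deviate. ✗
Neither assignment is incentive-compatible.

None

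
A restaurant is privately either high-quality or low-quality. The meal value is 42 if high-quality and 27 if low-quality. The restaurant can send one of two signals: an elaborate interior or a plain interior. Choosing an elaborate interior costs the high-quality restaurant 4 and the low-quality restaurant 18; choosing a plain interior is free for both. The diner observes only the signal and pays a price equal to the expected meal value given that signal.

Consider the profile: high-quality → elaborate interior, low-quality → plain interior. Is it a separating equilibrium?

Under separation the diner infers type exactly: elaborate interior → high-quality (pays 42), plain interior → low-quality (pays 27).
High-quality: elaborate interior gives 42 − 4 = 38; plain interior gives 27 − 0 = 27. No deviation. ✓
Low-quality: plain interior gives 27 − 0 = 27; elaborate interior gives 42 − 18 = 24. No deviation. ✓
Both incentive constraints hold.

Yes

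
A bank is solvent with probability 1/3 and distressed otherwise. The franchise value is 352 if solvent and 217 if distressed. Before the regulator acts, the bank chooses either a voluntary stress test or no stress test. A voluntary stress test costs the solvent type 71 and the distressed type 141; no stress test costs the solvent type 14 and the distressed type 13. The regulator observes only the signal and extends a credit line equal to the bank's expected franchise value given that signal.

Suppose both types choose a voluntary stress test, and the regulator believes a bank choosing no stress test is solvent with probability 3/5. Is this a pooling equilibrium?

No

At the pooled signal (stress test) the regulator holds the prior 1/3 and pays 1/3·352 + 2/3·217 = 262. Off-path (no stress test) belief 3/5 gives 3/5·352 + 2/5·217 = 298.
Solvent: stress test gives 262 − 71 = 191; no stress test gives 298 − 14 = 284. Deviates. ✗
Distressed: stress test gives 262 − 141 = 121; no stress test gives 298 − 13 = 285. Deviates. ✗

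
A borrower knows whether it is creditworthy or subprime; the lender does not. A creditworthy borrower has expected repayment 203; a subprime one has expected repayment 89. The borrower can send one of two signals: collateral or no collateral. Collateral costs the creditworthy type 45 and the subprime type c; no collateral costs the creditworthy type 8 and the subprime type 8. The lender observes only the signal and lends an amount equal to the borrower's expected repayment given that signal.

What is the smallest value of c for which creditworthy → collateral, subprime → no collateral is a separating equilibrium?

122

Under separation: collateral → creditworthy (pays 203); no collateral → subprime (pays 89).
Creditworthy: 203 − 45 = 158 ≥ 89 − 8 = 81. Holds regardless of c. ✓
Subprime: 89 − 8 ≥ 203 − c, so c ≥ 203 − 81 = 122.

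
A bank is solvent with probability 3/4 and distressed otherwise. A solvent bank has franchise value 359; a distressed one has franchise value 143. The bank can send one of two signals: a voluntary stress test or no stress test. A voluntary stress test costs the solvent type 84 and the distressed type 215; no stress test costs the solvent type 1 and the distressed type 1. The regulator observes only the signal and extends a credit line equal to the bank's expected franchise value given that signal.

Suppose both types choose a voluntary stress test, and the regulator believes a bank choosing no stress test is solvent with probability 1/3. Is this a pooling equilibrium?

At the pooled signal (stress test) the regulator holds the prior 3/4 and pays 3/4·359 + 1/4·143 = 305. Off-path (no stress test) belief 1/3 gives 1/3·359 + 2/3·143 = 215.
Solvent: stress test gives 305 − 84 = 221; no stress test gives 215 − 1 = 214. Stays. ✓
Distressed: stress test gives 305 − 215 = 90; no stress test gives 215 − 1 = 214. Deviates. ✗

No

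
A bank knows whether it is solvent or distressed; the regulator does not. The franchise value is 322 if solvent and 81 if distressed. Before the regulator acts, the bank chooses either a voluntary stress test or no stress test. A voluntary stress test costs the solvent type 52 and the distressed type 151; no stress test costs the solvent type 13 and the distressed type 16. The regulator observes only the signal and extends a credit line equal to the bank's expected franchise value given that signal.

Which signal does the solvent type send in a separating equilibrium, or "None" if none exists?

None

Try solvent → stress test, distressed → no stress test:
  If types separate, stress test earns payment 322 and no stress test earns 81.
  Solvent: stress test gives 322 − 52 = 270; no stress test gives 81 − 13 = 68. No deviation. ✓
  Distressed: no stress test gives 81 − 16 = 65; stress test gives 322 − 151 = 171. Would deviate. ✗
Try solvent → no stress test, distressed → stress test:
  If types separate, no stress test earns payment 322 and stress test earns 81.
  Solvent: no stress test gives 322 − 13 = 309; stress test gives 81 − 52 = 29. No deviation. ✓
  Distressed: stress test gives 81 − 151 = -70; no stress test gives 322 − 16 = 306. Would deviate. ✗
Neither assignment is incentive-compatible.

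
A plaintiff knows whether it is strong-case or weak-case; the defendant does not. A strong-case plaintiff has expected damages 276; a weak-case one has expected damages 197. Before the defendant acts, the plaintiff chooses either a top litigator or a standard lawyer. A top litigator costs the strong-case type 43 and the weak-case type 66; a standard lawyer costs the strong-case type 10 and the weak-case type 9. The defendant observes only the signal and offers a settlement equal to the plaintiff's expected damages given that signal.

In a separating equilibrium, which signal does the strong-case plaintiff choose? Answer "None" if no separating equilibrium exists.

Try strong-case → top litigator, weak-case → standard lawyer:
  If types separate, top litigator earns payment 276 and standard lawyer earns 197.
  Strong-case: top litigator gives 276 − 43 = 233; standard lawyer gives 197 − 10 = 187. No deviation. ✓
  Weak-case: standard lawyer gives 197 − 9 = 188; top litigator gives 276 − 66 = 210. Would deviate. ✗
Try strong-case → standard lawyer, weak-case → top litigator:
  If types separate, standard lawyer earns payment 276 and top litigator earns 197.
  Strong-case: standard lawyer gives 276 − 10 = 266; top litigator gives 197 − 43 = 154. No deviation. ✓
  Weak-case: top litigator gives 197 − 66 = 131; standard lawyer gives 276 − 9 = 267. Would deviate. ✗
Neither assignment is incentive-compatible.

None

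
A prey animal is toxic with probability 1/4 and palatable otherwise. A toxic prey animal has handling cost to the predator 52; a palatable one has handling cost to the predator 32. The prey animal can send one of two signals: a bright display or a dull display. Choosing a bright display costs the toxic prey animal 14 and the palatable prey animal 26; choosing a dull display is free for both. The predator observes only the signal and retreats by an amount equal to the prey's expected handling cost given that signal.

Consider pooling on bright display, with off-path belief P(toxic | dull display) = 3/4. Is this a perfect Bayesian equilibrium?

At the pooled signal (bright display) the predator holds the prior 1/4 and pays 1/4·52 + 3/4·32 = 37. Off-path (dull display) belief 3/4 gives 3/4·52 + 1/4·32 = 47.
Toxic: bright display gives 37 − 14 = 23; dull display gives 47 − 0 = 47. Deviates. ✗
Palatable: bright display gives 37 − 26 = 11; dull display gives 47 − 0 = 47. Deviates. ✗

No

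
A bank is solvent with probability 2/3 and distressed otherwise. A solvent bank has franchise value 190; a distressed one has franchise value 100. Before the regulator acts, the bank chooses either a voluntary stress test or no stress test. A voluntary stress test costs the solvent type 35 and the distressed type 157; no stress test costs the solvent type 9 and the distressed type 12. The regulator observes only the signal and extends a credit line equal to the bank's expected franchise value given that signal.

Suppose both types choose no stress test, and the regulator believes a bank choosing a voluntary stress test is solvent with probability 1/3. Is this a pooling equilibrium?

Yes

At the pooled signal (no stress test) the regulator holds the prior 2/3 and pays 2/3·190 + 1/3·100 = 160. Off-path (stress test) belief 1/3 gives 1/3·190 + 2/3·100 = 130.
Solvent: no stress test gives 160 − 9 = 151; stress test gives 130 − 35 = 95. Stays. ✓
Distressed: no stress test gives 160 − 12 = 148; stress test gives 130 − 157 = -27. Stays. ✓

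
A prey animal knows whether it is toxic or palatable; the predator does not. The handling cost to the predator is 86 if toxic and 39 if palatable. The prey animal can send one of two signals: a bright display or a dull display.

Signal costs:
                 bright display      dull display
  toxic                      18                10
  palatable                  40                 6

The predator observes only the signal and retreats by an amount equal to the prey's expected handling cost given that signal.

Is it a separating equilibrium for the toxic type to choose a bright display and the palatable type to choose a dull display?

No

Under separation the predator infers type exactly: bright display → toxic (pays 86), dull display → palatable (pays 39).
Toxic: bright display gives 86 − 18 = 68; dull display gives 39 − 10 = 29. No deviation. ✓
Palatable: dull display gives 39 − 6 = 33; bright display gives 86 − 40 = 46. Would deviate. ✗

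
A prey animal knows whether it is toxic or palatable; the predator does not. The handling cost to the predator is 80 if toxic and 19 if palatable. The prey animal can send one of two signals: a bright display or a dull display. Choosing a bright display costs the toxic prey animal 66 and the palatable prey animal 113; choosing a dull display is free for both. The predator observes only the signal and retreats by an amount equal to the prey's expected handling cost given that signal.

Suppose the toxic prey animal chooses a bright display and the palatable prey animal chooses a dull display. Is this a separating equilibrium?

No

If types separate, bright display earns payment 80 and dull display earns 19.
Toxic: bright display gives 80 − 66 = 14; dull display gives 19 − 0 = 19. Would deviate. ✗
Palatable: dull display gives 19 − 0 = 19; bright display gives 80 − 113 = -33. No deviation. ✓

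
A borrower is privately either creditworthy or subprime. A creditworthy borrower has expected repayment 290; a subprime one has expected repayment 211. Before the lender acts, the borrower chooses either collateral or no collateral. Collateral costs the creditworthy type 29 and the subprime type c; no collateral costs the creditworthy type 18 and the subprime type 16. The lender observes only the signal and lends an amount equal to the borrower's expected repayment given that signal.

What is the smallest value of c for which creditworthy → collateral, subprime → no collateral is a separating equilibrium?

95

Under separation: collateral → creditworthy (pays 290); no collateral → subprime (pays 211).
Creditworthy: 290 − 29 = 261 ≥ 211 − 18 = 193. Holds regardless of c. ✓
Subprime: 211 − 16 ≥ 290 − c, so c ≥ 290 − 195 = 95.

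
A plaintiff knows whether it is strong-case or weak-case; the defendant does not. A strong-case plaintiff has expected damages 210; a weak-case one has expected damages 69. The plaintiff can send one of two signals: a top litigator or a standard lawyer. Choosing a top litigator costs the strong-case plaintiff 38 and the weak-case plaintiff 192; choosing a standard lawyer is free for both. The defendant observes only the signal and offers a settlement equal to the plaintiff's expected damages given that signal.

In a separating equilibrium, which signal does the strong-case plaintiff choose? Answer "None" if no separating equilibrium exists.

top litigator

Try strong-case → top litigator, weak-case → standard lawyer:
  If types separate, top litigator earns payment 210 and standard lawyer earns 69.
  Strong-case: top litigator gives 210 − 38 = 172; standard lawyer gives 69 − 0 = 69. No deviation. ✓
  Weak-case: standard lawyer gives 69 − 0 = 69; top litigator gives 210 − 192 = 18. No deviation. ✓
Both hold — the strong-case type sends top litigator.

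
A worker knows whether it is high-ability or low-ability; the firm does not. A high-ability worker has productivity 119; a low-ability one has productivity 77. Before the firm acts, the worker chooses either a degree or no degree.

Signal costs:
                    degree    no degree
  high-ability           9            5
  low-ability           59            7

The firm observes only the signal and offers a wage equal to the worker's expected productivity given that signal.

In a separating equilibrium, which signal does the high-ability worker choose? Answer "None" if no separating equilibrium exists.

Try high-ability → degree, low-ability → no degree:
  If types separate, degree earns payment 119 and no degree earns 77.
  High-ability: degree gives 119 − 9 = 110; no degree gives 77 − 5 = 72. No deviation. ✓
  Low-ability: no degree gives 77 − 7 = 70; degree gives 119 − 59 = 60. No deviation. ✓
Both hold — the high-ability type sends degree.

degree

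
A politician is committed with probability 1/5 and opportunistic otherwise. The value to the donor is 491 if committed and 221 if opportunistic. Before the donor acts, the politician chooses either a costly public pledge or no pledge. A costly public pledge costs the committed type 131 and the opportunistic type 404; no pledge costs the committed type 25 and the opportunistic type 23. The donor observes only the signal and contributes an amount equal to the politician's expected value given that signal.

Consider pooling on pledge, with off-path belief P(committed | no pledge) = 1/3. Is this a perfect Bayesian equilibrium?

At the pooled signal (pledge) the donor holds the prior 1/5 and pays 1/5·491 + 4/5·221 = 275. Off-path (no pledge) belief 1/3 gives 1/3·491 + 2/3·221 = 311.
Committed: pledge gives 275 − 131 = 144; no pledge gives 311 − 25 = 286. Deviates. ✗
Opportunistic: pledge gives 275 − 404 = -129; no pledge gives 311 − 23 = 288. Deviates. ✗

No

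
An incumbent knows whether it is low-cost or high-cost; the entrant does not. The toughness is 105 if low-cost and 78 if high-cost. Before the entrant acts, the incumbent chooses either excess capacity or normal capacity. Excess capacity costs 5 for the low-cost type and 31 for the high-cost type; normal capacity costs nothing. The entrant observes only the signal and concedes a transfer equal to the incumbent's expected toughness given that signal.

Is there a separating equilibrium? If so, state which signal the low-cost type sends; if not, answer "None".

excess capacity

Try low-cost → excess capacity, high-cost → normal capacity:
  If types separate, excess capacity earns payment 105 and normal capacity earns 78.
  Low-cost: excess capacity gives 105 − 5 = 100; normal capacity gives 78 − 0 = 78. No deviation. ✓
  High-cost: normal capacity gives 78 − 0 = 78; excess capacity gives 105 − 31 = 74. No deviation. ✓
Both hold — the low-cost type sends excess capacity.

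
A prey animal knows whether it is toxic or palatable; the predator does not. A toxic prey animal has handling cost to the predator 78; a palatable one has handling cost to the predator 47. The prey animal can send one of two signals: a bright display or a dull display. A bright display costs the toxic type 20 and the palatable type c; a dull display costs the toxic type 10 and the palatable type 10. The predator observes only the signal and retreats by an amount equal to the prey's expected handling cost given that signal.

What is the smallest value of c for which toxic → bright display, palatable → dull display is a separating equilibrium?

Under separation: bright display → toxic (pays 78); dull display → palatable (pays 47).
Toxic: 78 − 20 = 58 ≥ 47 − 10 = 37. Holds regardless of c. ✓
Palatable: 47 − 10 ≥ 78 − c, so c ≥ 78 − 37 = 41.

41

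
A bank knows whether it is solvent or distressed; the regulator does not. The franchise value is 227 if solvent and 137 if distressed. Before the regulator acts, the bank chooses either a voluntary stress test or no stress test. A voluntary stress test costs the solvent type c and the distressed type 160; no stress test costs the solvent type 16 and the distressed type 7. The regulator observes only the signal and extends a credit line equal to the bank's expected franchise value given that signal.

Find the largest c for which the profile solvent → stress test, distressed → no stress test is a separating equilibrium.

Under separation: stress test → solvent (pays 227); no stress test → distressed (pays 137).
Distressed: 137 − 7 = 130 ≥ 227 − 160 = 67. Holds regardless of c. ✓
Solvent: 227 − c ≥ 137 − 16, so c ≤ 227 − 121 = 106.

106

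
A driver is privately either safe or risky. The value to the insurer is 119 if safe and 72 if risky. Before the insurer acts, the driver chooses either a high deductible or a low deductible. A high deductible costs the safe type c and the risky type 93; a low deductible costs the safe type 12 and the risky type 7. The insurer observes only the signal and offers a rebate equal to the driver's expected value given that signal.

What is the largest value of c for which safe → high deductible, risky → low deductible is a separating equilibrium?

59

Under separation: high deductible → safe (pays 119); low deductible → risky (pays 72).
Risky: 72 − 7 = 65 ≥ 119 − 93 = 26. Holds regardless of c. ✓
Safe: 119 − c ≥ 72 − 12, so c ≤ 119 − 60 = 59.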